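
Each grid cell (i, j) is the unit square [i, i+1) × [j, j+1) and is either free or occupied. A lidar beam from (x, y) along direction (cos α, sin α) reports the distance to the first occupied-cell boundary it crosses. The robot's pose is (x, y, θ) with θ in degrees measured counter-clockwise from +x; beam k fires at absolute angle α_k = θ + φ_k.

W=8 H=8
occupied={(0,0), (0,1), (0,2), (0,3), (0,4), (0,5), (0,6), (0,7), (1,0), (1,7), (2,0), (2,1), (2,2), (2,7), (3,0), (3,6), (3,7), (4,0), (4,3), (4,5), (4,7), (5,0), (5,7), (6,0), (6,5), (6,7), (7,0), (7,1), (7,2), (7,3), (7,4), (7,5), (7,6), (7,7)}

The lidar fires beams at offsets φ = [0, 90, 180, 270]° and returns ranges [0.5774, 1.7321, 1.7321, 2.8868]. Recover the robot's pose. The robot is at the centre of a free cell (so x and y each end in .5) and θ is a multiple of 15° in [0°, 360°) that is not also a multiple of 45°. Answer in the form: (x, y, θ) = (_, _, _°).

The pose lattice has 30·16 = 480 candidates. Test each by forward raycasting.
  (1.5, 5.5, 120°): beam 1 = 1.0000 ≠ 0.5774 ✗
  (3.5, 5.5, 75°): beam 1 = 0.5176 ≠ 0.5774 ✗
  (6.5, 2.5, 150°): beam 1 = 1.7321 ≠ 0.5774 ✗
  …
  (4.5, 2.5, 120°): r_1=0.5774, r_2=1.7321, r_3=1.7321, r_4=2.8868 — all match ✓
Unique over the lattice → pose = (4.5, 2.5, 120°).

(x, y, θ) = (4.5, 2.5, 120°)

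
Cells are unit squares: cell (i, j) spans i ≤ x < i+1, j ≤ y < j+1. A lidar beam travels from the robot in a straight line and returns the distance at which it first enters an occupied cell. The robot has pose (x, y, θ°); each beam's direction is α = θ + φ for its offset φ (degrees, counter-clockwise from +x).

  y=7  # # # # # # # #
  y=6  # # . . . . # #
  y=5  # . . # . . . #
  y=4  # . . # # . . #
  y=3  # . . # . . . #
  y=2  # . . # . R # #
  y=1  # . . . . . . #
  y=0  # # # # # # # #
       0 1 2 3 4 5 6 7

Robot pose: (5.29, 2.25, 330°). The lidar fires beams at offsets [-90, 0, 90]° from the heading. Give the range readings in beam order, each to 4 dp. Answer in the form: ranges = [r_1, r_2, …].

ranges = [1.4434, 1.9745, 3.4200]

beam 1: φ=-90°, α=240°
  dir = (cos 240°, sin 240°) = (-0.5000, -0.8660); from cell (5,2)
  next x-line at t=0.5800, next y-line at t=0.2887; Δt_x=2.0000, Δt_y=1.1547
    y: enter (5,1) at t=0.2887
    x: enter (4,1) at t=0.5800
    y: enter (4,0) at t=1.4434 ← occupied
  → r_1 = 1.4434
beam 2: φ=0°, α=330°
  dir = (cos 330°, sin 330°) = (0.8660, -0.5000); from cell (5,2)
  next x-line at t=0.8198, next y-line at t=0.5000; Δt_x=1.1547, Δt_y=2.0000
    y: enter (5,1) at t=0.5000
    x: enter (6,1) at t=0.8198
    x: enter (7,1) at t=1.9745 ← occupied
  → r_2 = 1.9745
beam 3: φ=90°, α=60°
  dir = (cos 60°, sin 60°) = (0.5000, 0.8660); from cell (5,2)
  next x-line at t=1.4200, next y-line at t=0.8660; Δt_x=2.0000, Δt_y=1.1547
    y: enter (5,3) at t=0.8660
    x: enter (6,3) at t=1.4200
    y: enter (6,4) at t=2.0207
    y: enter (6,5) at t=3.1754
    x: enter (7,5) at t=3.4200 ← occupied
  → r_3 = 3.4200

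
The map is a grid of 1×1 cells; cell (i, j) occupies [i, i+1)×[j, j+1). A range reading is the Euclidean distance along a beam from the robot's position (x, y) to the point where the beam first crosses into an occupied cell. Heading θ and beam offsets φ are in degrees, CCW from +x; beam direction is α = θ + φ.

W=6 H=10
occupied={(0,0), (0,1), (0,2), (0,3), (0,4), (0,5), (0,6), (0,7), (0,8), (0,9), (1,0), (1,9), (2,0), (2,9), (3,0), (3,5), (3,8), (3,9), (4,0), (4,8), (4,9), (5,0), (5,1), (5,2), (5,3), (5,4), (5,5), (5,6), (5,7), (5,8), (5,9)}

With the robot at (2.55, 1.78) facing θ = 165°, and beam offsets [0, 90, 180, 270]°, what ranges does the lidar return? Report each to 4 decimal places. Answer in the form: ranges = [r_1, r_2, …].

ranges = [1.6047, 0.8075, 2.5364, 3.3336]

beam 1: φ=0°, α=165°
  d=(-0.9659,0.2588)  start (2,1)  tX=0.5694 tY=0.8500  stride 1/|dx|=1.0353 1/|dy|=3.8637
    cross x-line → (1,1), t=0.5694
    cross y-line → (1,2), t=0.8500
    cross x-line → (0,2), t=1.6047 (wall)
  → r_1 = 1.6047
beam 2: φ=90°, α=255°
  d=(-0.2588,-0.9659)  start (2,1)  tX=2.1250 tY=0.8075  stride 1/|dx|=3.8637 1/|dy|=1.0353
    cross y-line → (2,0), t=0.8075 (wall)
  → r_2 = 0.8075
beam 3: φ=180°, α=345°
  d=(0.9659,-0.2588)  start (2,1)  tX=0.4659 tY=3.0137  stride 1/|dx|=1.0353 1/|dy|=3.8637
    cross x-line → (3,1), t=0.4659
    cross x-line → (4,1), t=1.5012
    cross x-line → (5,1), t=2.5364 (wall)
  → r_3 = 2.5364
beam 4: φ=270°, α=75°
  d=(0.2588,0.9659)  start (2,1)  tX=1.7387 tY=0.2278  stride 1/|dx|=3.8637 1/|dy|=1.0353
    cross y-line → (2,2), t=0.2278
    cross y-line → (2,3), t=1.2630
    cross x-line → (3,3), t=1.7387
    cross y-line → (3,4), t=2.2983
    cross y-line → (3,5), t=3.3336 (wall)
  → r_4 = 3.3336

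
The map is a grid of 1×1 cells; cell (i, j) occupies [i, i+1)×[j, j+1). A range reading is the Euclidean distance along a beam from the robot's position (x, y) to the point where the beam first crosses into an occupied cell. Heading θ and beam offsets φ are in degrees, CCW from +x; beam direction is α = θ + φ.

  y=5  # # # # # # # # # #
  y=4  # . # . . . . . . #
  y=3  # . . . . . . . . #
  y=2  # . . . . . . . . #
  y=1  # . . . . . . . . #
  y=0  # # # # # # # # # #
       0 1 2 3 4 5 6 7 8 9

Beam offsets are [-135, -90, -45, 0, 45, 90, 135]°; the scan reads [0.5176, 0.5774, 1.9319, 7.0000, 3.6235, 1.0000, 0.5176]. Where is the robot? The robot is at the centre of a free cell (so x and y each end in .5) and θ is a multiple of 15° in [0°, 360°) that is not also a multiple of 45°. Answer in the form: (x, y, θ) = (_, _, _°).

(x, y, θ) = (8.5, 4.5, 210°)

Enumerate (i+0.5, j+0.5, θ) over the 31 free cells and 16 admissible headings. For each, cast all 7 beams and compare to the given ranges.
  (6.5, 1.5, 165°): beam 1 = 2.8868 ≠ 0.5176 ✗
  (5.5, 3.5, 285°): beam 1 = 2.8868 ≠ 0.5176 ✗
  (4.5, 2.5, 15°): beam 1 = 1.7321 ≠ 0.5176 ✗
  …
  (8.5, 4.5, 210°): r_1=0.5176, r_2=0.5774, r_3=1.9319, r_4=7.0000, r_5=3.6235, r_6=1.0000, r_7=0.5176 — all match ✓
Unique over the lattice → pose = (8.5, 4.5, 210°).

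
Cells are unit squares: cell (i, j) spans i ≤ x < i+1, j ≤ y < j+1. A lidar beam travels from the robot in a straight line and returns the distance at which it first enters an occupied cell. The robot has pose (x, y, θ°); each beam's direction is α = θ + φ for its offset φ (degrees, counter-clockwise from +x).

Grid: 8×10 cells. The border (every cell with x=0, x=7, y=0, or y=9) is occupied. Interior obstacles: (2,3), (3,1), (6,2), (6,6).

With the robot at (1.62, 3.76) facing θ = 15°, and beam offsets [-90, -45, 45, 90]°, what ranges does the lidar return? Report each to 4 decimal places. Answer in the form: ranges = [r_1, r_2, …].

ranges = [2.8574, 0.4388, 6.0506, 2.3955]

beam 1: φ=-90°, α=285°
  d=(0.2588,-0.9659)  start (1,3)  tX=1.4682 tY=0.7868  stride 1/|dx|=3.8637 1/|dy|=1.0353
    cross y-line → (1,2), t=0.7868
    cross x-line → (2,2), t=1.4682
    cross y-line → (2,1), t=1.8221
    cross y-line → (2,0), t=2.8574 (wall)
  → r_1 = 2.8574
beam 2: φ=-45°, α=330°
  d=(0.8660,-0.5000)  start (1,3)  tX=0.4388 tY=1.5200  stride 1/|dx|=1.1547 1/|dy|=2.0000
    cross x-line → (2,3), t=0.4388 (wall)
  → r_2 = 0.4388
beam 3: φ=45°, α=60°
  d=(0.5000,0.8660)  start (1,3)  tX=0.7600 tY=0.2771  stride 1/|dx|=2.0000 1/|dy|=1.1547
    cross y-line → (1,4), t=0.2771
    cross x-line → (2,4), t=0.7600
    cross y-line → (2,5), t=1.4318
    cross y-line → (2,6), t=2.5865
    cross x-line → (3,6), t=2.7600
    cross y-line → (3,7), t=3.7412
    cross x-line → (4,7), t=4.7600
    cross y-line → (4,8), t=4.8959
    cross y-line → (4,9), t=6.0506 (wall)
  → r_3 = 6.0506
beam 4: φ=90°, α=105°
  d=(-0.2588,0.9659)  start (1,3)  tX=2.3955 tY=0.2485  stride 1/|dx|=3.8637 1/|dy|=1.0353
    cross y-line → (1,4), t=0.2485
    cross y-line → (1,5), t=1.2837
    cross y-line → (1,6), t=2.3190
    cross x-line → (0,6), t=2.3955 (wall)
  → r_4 = 2.3955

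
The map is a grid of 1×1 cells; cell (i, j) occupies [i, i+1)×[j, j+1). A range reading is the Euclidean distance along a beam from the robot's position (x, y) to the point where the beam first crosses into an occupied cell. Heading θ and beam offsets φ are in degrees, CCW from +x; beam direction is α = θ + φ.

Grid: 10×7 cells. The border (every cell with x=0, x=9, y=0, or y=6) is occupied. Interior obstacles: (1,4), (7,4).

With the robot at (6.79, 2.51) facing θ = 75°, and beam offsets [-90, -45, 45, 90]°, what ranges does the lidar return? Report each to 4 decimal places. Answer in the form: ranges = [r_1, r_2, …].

ranges = [2.2880, 2.5519, 4.0299, 5.7569]

beam 1: φ=-90°, α=345°
  d=(0.9659,-0.2588)  start (6,2)  tX=0.2174 tY=1.9705  stride 1/|dx|=1.0353 1/|dy|=3.8637
    cross x-line → (7,2), t=0.2174
    cross x-line → (8,2), t=1.2527
    cross y-line → (8,1), t=1.9705
    cross x-line → (9,1), t=2.2880 (wall)
  → r_1 = 2.2880
beam 2: φ=-45°, α=30°
  d=(0.8660,0.5000)  start (6,2)  tX=0.2425 tY=0.9800  stride 1/|dx|=1.1547 1/|dy|=2.0000
    cross x-line → (7,2), t=0.2425
    cross y-line → (7,3), t=0.9800
    cross x-line → (8,3), t=1.3972
    cross x-line → (9,3), t=2.5519 (wall)
  → r_2 = 2.5519
beam 3: φ=45°, α=120°
  d=(-0.5000,0.8660)  start (6,2)  tX=1.5800 tY=0.5658  stride 1/|dx|=2.0000 1/|dy|=1.1547
    cross y-line → (6,3), t=0.5658
    cross x-line → (5,3), t=1.5800
    cross y-line → (5,4), t=1.7205
    cross y-line → (5,5), t=2.8752
    cross x-line → (4,5), t=3.5800
    cross y-line → (4,6), t=4.0299 (wall)
  → r_3 = 4.0299
beam 4: φ=90°, α=165°
  d=(-0.9659,0.2588)  start (6,2)  tX=0.8179 tY=1.8932  stride 1/|dx|=1.0353 1/|dy|=3.8637
    cross x-line → (5,2), t=0.8179
    cross x-line → (4,2), t=1.8531
    cross y-line → (4,3), t=1.8932
    cross x-line → (3,3), t=2.8884
    cross x-line → (2,3), t=3.9237
    cross x-line → (1,3), t=4.9590
    cross y-line → (1,4), t=5.7569 (wall)
  → r_4 = 5.7569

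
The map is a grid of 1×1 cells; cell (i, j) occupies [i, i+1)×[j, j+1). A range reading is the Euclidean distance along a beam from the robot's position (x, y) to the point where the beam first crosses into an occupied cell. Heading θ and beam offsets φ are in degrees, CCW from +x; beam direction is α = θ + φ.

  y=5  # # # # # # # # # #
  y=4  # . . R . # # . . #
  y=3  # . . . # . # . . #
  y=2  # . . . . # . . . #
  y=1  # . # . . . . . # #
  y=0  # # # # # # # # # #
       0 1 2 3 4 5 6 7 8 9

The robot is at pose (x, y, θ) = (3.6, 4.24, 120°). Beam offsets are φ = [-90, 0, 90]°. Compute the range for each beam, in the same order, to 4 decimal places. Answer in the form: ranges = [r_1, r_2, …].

beam 1: φ=-90°, α=30°
  direction (0.8660, 0.5000); cell (3,4); t to first gridline: x 0.4619, y 1.5200 (then +1.1547 / +2.0000)
    (4,4) via x @ 0.4619
    (4,5) via y @ 1.5200  # hit
  → r_1 = 1.5200
beam 2: φ=0°, α=120°
  direction (-0.5000, 0.8660); cell (3,4); t to first gridline: x 1.2000, y 0.8776 (then +2.0000 / +1.1547)
    (3,5) via y @ 0.8776  # hit
  → r_2 = 0.8776
beam 3: φ=90°, α=210°
  direction (-0.8660, -0.5000); cell (3,4); t to first gridline: x 0.6928, y 0.4800 (then +1.1547 / +2.0000)
    (3,3) via y @ 0.4800
    (2,3) via x @ 0.6928
    (1,3) via x @ 1.8475
    (1,2) via y @ 2.4800
    (0,2) via x @ 3.0022  # hit
  → r_3 = 3.0022

ranges = [1.5200, 0.8776, 3.0022]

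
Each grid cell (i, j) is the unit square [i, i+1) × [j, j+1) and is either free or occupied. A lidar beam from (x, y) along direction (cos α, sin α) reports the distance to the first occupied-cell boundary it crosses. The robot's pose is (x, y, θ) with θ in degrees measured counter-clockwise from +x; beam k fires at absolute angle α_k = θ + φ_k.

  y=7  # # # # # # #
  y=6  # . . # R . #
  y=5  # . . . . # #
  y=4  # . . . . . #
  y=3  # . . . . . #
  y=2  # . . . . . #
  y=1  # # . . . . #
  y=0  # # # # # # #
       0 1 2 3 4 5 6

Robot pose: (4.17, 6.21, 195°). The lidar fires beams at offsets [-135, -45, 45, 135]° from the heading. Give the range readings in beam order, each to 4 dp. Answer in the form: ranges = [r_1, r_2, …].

beam 1: φ=-135°, α=60°
  d=(0.5000,0.8660)  start (4,6)  tX=1.6600 tY=0.9122  stride 1/|dx|=2.0000 1/|dy|=1.1547
    cross y-line → (4,7), t=0.9122 (wall)
  → r_1 = 0.9122
beam 2: φ=-45°, α=150°
  d=(-0.8660,0.5000)  start (4,6)  tX=0.1963 tY=1.5800  stride 1/|dx|=1.1547 1/|dy|=2.0000
    cross x-line → (3,6), t=0.1963 (wall)
  → r_2 = 0.1963
beam 3: φ=45°, α=240°
  d=(-0.5000,-0.8660)  start (4,6)  tX=0.3400 tY=0.2425  stride 1/|dx|=2.0000 1/|dy|=1.1547
    cross y-line → (4,5), t=0.2425
    cross x-line → (3,5), t=0.3400
    cross y-line → (3,4), t=1.3972
    cross x-line → (2,4), t=2.3400
    cross y-line → (2,3), t=2.5519
    cross y-line → (2,2), t=3.7066
    cross x-line → (1,2), t=4.3400
    cross y-line → (1,1), t=4.8613 (wall)
  → r_3 = 4.8613
beam 4: φ=135°, α=330°
  d=(0.8660,-0.5000)  start (4,6)  tX=0.9584 tY=0.4200  stride 1/|dx|=1.1547 1/|dy|=2.0000
    cross y-line → (4,5), t=0.4200
    cross x-line → (5,5), t=0.9584 (wall)
  → r_4 = 0.9584

ranges = [0.9122, 0.1963, 4.8613, 0.9584]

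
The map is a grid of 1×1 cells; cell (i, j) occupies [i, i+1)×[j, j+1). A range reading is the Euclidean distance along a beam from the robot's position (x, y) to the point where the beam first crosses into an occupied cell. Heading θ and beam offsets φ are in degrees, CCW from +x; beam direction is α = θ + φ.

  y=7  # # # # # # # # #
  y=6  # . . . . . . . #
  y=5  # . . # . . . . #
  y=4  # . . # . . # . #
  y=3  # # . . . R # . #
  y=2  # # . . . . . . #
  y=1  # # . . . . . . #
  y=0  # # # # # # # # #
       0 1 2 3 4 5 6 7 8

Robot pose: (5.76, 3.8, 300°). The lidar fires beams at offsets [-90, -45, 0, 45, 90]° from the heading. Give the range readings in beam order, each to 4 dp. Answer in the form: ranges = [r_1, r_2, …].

ranges = [4.3417, 2.8988, 0.4800, 0.2485, 0.2771]

beam 1: φ=-90°, α=210°
  direction (-0.8660, -0.5000); cell (5,3); t to first gridline: x 0.8776, y 1.6000 (then +1.1547 / +2.0000)
    (4,3) via x @ 0.8776
    (4,2) via y @ 1.6000
    (3,2) via x @ 2.0323
    (2,2) via x @ 3.1870
    (2,1) via y @ 3.6000
    (1,1) via x @ 4.3417  # hit
  → r_1 = 4.3417
beam 2: φ=-45°, α=255°
  direction (-0.2588, -0.9659); cell (5,3); t to first gridline: x 2.9364, y 0.8282 (then +3.8637 / +1.0353)
    (5,2) via y @ 0.8282
    (5,1) via y @ 1.8635
    (5,0) via y @ 2.8988  # hit
  → r_2 = 2.8988
beam 3: φ=0°, α=300°
  direction (0.5000, -0.8660); cell (5,3); t to first gridline: x 0.4800, y 0.9238 (then +2.0000 / +1.1547)
    (6,3) via x @ 0.4800  # hit
  → r_3 = 0.4800
beam 4: φ=45°, α=345°
  direction (0.9659, -0.2588); cell (5,3); t to first gridline: x 0.2485, y 3.0910 (then +1.0353 / +3.8637)
    (6,3) via x @ 0.2485  # hit
  → r_4 = 0.2485
beam 5: φ=90°, α=30°
  direction (0.8660, 0.5000); cell (5,3); t to first gridline: x 0.2771, y 0.4000 (then +1.1547 / +2.0000)
    (6,3) via x @ 0.2771  # hit
  → r_5 = 0.2771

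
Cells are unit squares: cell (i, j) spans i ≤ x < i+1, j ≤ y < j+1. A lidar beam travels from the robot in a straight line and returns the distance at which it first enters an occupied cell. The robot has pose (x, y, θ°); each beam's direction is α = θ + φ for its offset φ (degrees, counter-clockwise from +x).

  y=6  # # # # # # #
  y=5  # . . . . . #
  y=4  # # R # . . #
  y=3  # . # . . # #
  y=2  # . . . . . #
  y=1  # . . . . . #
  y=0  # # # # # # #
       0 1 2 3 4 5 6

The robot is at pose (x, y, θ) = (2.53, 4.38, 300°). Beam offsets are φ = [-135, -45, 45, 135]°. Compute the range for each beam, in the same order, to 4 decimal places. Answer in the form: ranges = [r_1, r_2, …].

ranges = [0.5487, 0.3934, 0.4866, 1.6771]

beam 1: φ=-135°, α=165°
  direction (-0.9659, 0.2588); cell (2,4); t to first gridline: x 0.5487, y 2.3955 (then +1.0353 / +3.8637)
    (1,4) via x @ 0.5487  # hit
  → r_1 = 0.5487
beam 2: φ=-45°, α=255°
  direction (-0.2588, -0.9659); cell (2,4); t to first gridline: x 2.0478, y 0.3934 (then +3.8637 / +1.0353)
    (2,3) via y @ 0.3934  # hit
  → r_2 = 0.3934
beam 3: φ=45°, α=345°
  direction (0.9659, -0.2588); cell (2,4); t to first gridline: x 0.4866, y 1.4682 (then +1.0353 / +3.8637)
    (3,4) via x @ 0.4866  # hit
  → r_3 = 0.4866
beam 4: φ=135°, α=75°
  direction (0.2588, 0.9659); cell (2,4); t to first gridline: x 1.8159, y 0.6419 (then +3.8637 / +1.0353)
    (2,5) via y @ 0.6419
    (2,6) via y @ 1.6771  # hit
  → r_4 = 1.6771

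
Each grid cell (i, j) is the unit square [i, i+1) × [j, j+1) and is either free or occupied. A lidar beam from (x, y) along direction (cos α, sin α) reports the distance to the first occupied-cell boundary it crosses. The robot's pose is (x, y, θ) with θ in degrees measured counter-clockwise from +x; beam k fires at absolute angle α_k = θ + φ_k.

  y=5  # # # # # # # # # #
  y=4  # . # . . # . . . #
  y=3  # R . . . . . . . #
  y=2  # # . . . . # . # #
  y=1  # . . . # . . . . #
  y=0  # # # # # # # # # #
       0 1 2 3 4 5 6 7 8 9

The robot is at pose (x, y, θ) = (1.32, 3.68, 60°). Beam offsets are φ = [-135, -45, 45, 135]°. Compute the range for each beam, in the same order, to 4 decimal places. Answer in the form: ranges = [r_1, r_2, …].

beam 1: φ=-135°, α=285°
  dir = (cos 285°, sin 285°) = (0.2588, -0.9659); from cell (1,3)
  next x-line at t=2.6273, next y-line at t=0.7040; Δt_x=3.8637, Δt_y=1.0353
    y: enter (1,2) at t=0.7040 ← occupied
  → r_1 = 0.7040
beam 2: φ=-45°, α=15°
  dir = (cos 15°, sin 15°) = (0.9659, 0.2588); from cell (1,3)
  next x-line at t=0.7040, next y-line at t=1.2364; Δt_x=1.0353, Δt_y=3.8637
    x: enter (2,3) at t=0.7040
    y: enter (2,4) at t=1.2364 ← occupied
  → r_2 = 1.2364
beam 3: φ=45°, α=105°
  dir = (cos 105°, sin 105°) = (-0.2588, 0.9659); from cell (1,3)
  next x-line at t=1.2364, next y-line at t=0.3313; Δt_x=3.8637, Δt_y=1.0353
    y: enter (1,4) at t=0.3313
    x: enter (0,4) at t=1.2364 ← occupied
  → r_3 = 1.2364
beam 4: φ=135°, α=195°
  dir = (cos 195°, sin 195°) = (-0.9659, -0.2588); from cell (1,3)
  next x-line at t=0.3313, next y-line at t=2.6273; Δt_x=1.0353, Δt_y=3.8637
    x: enter (0,3) at t=0.3313 ← occupied
  → r_4 = 0.3313

ranges = [0.7040, 1.2364, 1.2364, 0.3313]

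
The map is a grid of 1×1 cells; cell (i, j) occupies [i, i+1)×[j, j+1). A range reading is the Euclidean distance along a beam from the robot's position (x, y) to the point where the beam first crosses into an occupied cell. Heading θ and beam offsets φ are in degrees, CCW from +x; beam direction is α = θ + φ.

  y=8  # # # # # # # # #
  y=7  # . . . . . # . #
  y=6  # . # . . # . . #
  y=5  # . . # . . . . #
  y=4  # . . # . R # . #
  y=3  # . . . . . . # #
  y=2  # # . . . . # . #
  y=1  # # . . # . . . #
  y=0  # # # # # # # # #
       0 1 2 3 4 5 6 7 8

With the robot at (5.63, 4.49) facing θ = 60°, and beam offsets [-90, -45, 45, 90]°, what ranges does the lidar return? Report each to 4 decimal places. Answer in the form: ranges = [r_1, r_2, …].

ranges = [0.4272, 0.3831, 1.5633, 1.8822]

beam 1: φ=-90°, α=330°
  cosα=0.8660 sinα=-0.5000 | (5,4) | tMaxX 0.4272 tMaxY 0.9800 | tΔX 1.1547 tΔY 2.0000
    t=0.4272 [x] (6,4) — stop
  → r_1 = 0.4272
beam 2: φ=-45°, α=15°
  cosα=0.9659 sinα=0.2588 | (5,4) | tMaxX 0.3831 tMaxY 1.9705 | tΔX 1.0353 tΔY 3.8637
    t=0.3831 [x] (6,4) — stop
  → r_2 = 0.3831
beam 3: φ=45°, α=105°
  cosα=-0.2588 sinα=0.9659 | (5,4) | tMaxX 2.4341 tMaxY 0.5280 | tΔX 3.8637 tΔY 1.0353
    t=0.5280 [y] (5,5)
    t=1.5633 [y] (5,6) — stop
  → r_3 = 1.5633
beam 4: φ=90°, α=150°
  cosα=-0.8660 sinα=0.5000 | (5,4) | tMaxX 0.7275 tMaxY 1.0200 | tΔX 1.1547 tΔY 2.0000
    t=0.7275 [x] (4,4)
    t=1.0200 [y] (4,5)
    t=1.8822 [x] (3,5) — stop
  → r_4 = 1.8822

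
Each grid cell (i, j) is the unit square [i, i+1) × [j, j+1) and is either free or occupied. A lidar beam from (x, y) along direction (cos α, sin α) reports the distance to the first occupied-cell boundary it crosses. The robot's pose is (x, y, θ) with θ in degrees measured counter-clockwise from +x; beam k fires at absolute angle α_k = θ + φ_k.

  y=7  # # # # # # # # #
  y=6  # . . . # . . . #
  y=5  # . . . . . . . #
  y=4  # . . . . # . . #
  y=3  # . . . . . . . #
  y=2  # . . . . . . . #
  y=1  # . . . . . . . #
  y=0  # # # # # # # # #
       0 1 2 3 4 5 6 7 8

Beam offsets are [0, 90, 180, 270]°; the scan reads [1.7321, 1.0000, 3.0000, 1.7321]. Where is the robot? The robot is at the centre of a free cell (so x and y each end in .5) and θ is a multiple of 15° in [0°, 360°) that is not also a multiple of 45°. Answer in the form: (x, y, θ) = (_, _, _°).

Enumerate (i+0.5, j+0.5, θ) over the 40 free cells and 16 admissible headings. For each, cast all 4 beams and compare to the given ranges.
  (4.5, 1.5, 285°): beam 1 = 0.5176 ≠ 1.7321 ✗
  (5.5, 2.5, 255°): beam 1 = 1.5529 ≠ 1.7321 ✗
  (6.5, 3.5, 255°): beam 1 = 2.5882 ≠ 1.7321 ✗
  (6.5, 5.5, 75°): beam 1 = 1.5529 ≠ 1.7321 ✗
  …
  (6.5, 5.5, 120°): r_1=1.7321, r_2=1.0000, r_3=3.0000, r_4=1.7321 — all match ✓
Unique over the lattice → pose = (6.5, 5.5, 120°).

(x, y, θ) = (6.5, 5.5, 120°)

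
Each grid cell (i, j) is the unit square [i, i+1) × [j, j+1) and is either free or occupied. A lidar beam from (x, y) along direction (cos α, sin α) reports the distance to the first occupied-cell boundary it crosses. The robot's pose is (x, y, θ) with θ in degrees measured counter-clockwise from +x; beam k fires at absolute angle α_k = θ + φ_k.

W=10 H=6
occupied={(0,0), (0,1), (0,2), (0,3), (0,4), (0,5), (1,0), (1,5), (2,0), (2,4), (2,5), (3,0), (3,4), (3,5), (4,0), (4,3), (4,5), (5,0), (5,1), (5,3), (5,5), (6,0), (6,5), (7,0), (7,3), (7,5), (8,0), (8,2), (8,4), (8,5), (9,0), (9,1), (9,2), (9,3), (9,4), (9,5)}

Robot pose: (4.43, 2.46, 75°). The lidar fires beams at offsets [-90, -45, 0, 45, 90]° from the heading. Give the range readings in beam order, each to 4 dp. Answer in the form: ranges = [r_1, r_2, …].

ranges = [4.7312, 1.0800, 0.5590, 0.6235, 3.5510]

beam 1: φ=-90°, α=345°
  d=(0.9659,-0.2588)  start (4,2)  tX=0.5901 tY=1.7773  stride 1/|dx|=1.0353 1/|dy|=3.8637
    cross x-line → (5,2), t=0.5901
    cross x-line → (6,2), t=1.6254
    cross y-line → (6,1), t=1.7773
    cross x-line → (7,1), t=2.6607
    cross x-line → (8,1), t=3.6959
    cross x-line → (9,1), t=4.7312 (wall)
  → r_1 = 4.7312
beam 2: φ=-45°, α=30°
  d=(0.8660,0.5000)  start (4,2)  tX=0.6582 tY=1.0800  stride 1/|dx|=1.1547 1/|dy|=2.0000
    cross x-line → (5,2), t=0.6582
    cross y-line → (5,3), t=1.0800 (wall)
  → r_2 = 1.0800
beam 3: φ=0°, α=75°
  d=(0.2588,0.9659)  start (4,2)  tX=2.2023 tY=0.5590  stride 1/|dx|=3.8637 1/|dy|=1.0353
    cross y-line → (4,3), t=0.5590 (wall)
  → r_3 = 0.5590
beam 4: φ=45°, α=120°
  d=(-0.5000,0.8660)  start (4,2)  tX=0.8600 tY=0.6235  stride 1/|dx|=2.0000 1/|dy|=1.1547
    cross y-line → (4,3), t=0.6235 (wall)
  → r_4 = 0.6235
beam 5: φ=90°, α=165°
  d=(-0.9659,0.2588)  start (4,2)  tX=0.4452 tY=2.0864  stride 1/|dx|=1.0353 1/|dy|=3.8637
    cross x-line → (3,2), t=0.4452
    cross x-line → (2,2), t=1.4804
    cross y-line → (2,3), t=2.0864
    cross x-line → (1,3), t=2.5157
    cross x-line → (0,3), t=3.5510 (wall)
  → r_5 = 3.5510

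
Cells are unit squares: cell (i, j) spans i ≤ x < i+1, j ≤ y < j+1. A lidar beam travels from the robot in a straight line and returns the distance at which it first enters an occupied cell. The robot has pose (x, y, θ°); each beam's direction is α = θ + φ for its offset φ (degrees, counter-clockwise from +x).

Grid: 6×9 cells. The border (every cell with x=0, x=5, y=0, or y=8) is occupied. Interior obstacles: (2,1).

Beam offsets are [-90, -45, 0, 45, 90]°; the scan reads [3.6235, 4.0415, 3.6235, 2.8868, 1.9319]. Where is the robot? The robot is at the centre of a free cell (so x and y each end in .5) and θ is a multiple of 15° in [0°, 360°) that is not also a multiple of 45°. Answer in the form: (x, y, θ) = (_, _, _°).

The pose lattice has 27·16 = 432 candidates. Test each by forward raycasting.
  (4.5, 4.5, 300°): beam 1 = 4.0415 ≠ 3.6235 ✗
  (4.5, 4.5, 60°): beam 1 = 0.5774 ≠ 3.6235 ✗
  (3.5, 2.5, 300°): beam 1 = 1.0000 ≠ 3.6235 ✗
  …
  (1.5, 5.5, 15°): r_1=3.6235, r_2=4.0415, r_3=3.6235, r_4=2.8868, r_5=1.9319 — all match ✓
Only this pose fits every beam.

(x, y, θ) = (1.5, 5.5, 15°)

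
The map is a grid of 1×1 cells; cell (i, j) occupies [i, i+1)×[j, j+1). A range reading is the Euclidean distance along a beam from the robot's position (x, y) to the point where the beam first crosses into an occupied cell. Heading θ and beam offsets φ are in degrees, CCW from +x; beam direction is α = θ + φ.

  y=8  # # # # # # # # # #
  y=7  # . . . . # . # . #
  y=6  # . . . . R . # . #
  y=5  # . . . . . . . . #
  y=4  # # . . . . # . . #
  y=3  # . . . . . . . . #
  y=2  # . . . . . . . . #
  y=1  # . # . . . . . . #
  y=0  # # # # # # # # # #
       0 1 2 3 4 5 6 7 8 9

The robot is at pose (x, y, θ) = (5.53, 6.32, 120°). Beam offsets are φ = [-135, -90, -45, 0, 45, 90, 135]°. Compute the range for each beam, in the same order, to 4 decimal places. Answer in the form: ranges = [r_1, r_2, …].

beam 1: φ=-135°, α=345°
  direction (0.9659, -0.2588); cell (5,6); t to first gridline: x 0.4866, y 1.2364 (then +1.0353 / +3.8637)
    (6,6) via x @ 0.4866
    (6,5) via y @ 1.2364
    (7,5) via x @ 1.5219
    (8,5) via x @ 2.5571
    (9,5) via x @ 3.5924  # hit
  → r_1 = 3.5924
beam 2: φ=-90°, α=30°
  direction (0.8660, 0.5000); cell (5,6); t to first gridline: x 0.5427, y 1.3600 (then +1.1547 / +2.0000)
    (6,6) via x @ 0.5427
    (6,7) via y @ 1.3600
    (7,7) via x @ 1.6974  # hit
  → r_2 = 1.6974
beam 3: φ=-45°, α=75°
  direction (0.2588, 0.9659); cell (5,6); t to first gridline: x 1.8159, y 0.7040 (then +3.8637 / +1.0353)
    (5,7) via y @ 0.7040  # hit
  → r_3 = 0.7040
beam 4: φ=0°, α=120°
  direction (-0.5000, 0.8660); cell (5,6); t to first gridline: x 1.0600, y 0.7852 (then +2.0000 / +1.1547)
    (5,7) via y @ 0.7852  # hit
  → r_4 = 0.7852
beam 5: φ=45°, α=165°
  direction (-0.9659, 0.2588); cell (5,6); t to first gridline: x 0.5487, y 2.6273 (then +1.0353 / +3.8637)
    (4,6) via x @ 0.5487
    (3,6) via x @ 1.5840
    (2,6) via x @ 2.6192
    (2,7) via y @ 2.6273
    (1,7) via x @ 3.6545
    (0,7) via x @ 4.6898  # hit
  → r_5 = 4.6898
beam 6: φ=90°, α=210°
  direction (-0.8660, -0.5000); cell (5,6); t to first gridline: x 0.6120, y 0.6400 (then +1.1547 / +2.0000)
    (4,6) via x @ 0.6120
    (4,5) via y @ 0.6400
    (3,5) via x @ 1.7667
    (3,4) via y @ 2.6400
    (2,4) via x @ 2.9214
    (1,4) via x @ 4.0761  # hit
  → r_6 = 4.0761
beam 7: φ=135°, α=255°
  direction (-0.2588, -0.9659); cell (5,6); t to first gridline: x 2.0478, y 0.3313 (then +3.8637 / +1.0353)
    (5,5) via y @ 0.3313
    (5,4) via y @ 1.3666
    (4,4) via x @ 2.0478
    (4,3) via y @ 2.4018
    (4,2) via y @ 3.4371
    (4,1) via y @ 4.4724
    (4,0) via y @ 5.5077  # hit
  → r_7 = 5.5077

ranges = [3.5924, 1.6974, 0.7040, 0.7852, 4.6898, 4.0761, 5.5077]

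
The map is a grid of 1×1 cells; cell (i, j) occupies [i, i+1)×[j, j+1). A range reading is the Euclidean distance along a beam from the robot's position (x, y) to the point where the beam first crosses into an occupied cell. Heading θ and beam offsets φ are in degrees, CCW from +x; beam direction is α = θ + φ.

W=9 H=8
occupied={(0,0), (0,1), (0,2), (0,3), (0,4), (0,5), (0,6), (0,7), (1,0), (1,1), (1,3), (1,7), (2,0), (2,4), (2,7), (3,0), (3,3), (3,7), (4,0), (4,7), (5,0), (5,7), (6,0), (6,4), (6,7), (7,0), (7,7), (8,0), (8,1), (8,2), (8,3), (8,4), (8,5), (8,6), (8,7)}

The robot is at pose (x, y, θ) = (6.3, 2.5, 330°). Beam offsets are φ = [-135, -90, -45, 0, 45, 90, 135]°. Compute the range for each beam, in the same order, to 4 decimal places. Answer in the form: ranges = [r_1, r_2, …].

ranges = [4.4517, 1.7321, 1.5529, 1.9630, 1.7600, 3.4000, 4.6587]

beam 1: φ=-135°, α=195°
  d=(-0.9659,-0.2588)  start (6,2)  tX=0.3106 tY=1.9319  stride 1/|dx|=1.0353 1/|dy|=3.8637
    cross x-line → (5,2), t=0.3106
    cross x-line → (4,2), t=1.3459
    cross y-line → (4,1), t=1.9319
    cross x-line → (3,1), t=2.3811
    cross x-line → (2,1), t=3.4164
    cross x-line → (1,1), t=4.4517 (wall)
  → r_1 = 4.4517
beam 2: φ=-90°, α=240°
  d=(-0.5000,-0.8660)  start (6,2)  tX=0.6000 tY=0.5774  stride 1/|dx|=2.0000 1/|dy|=1.1547
    cross y-line → (6,1), t=0.5774
    cross x-line → (5,1), t=0.6000
    cross y-line → (5,0), t=1.7321 (wall)
  → r_2 = 1.7321
beam 3: φ=-45°, α=285°
  d=(0.2588,-0.9659)  start (6,2)  tX=2.7046 tY=0.5176  stride 1/|dx|=3.8637 1/|dy|=1.0353
    cross y-line → (6,1), t=0.5176
    cross y-line → (6,0), t=1.5529 (wall)
  → r_3 = 1.5529
beam 4: φ=0°, α=330°
  d=(0.8660,-0.5000)  start (6,2)  tX=0.8083 tY=1.0000  stride 1/|dx|=1.1547 1/|dy|=2.0000
    cross x-line → (7,2), t=0.8083
    cross y-line → (7,1), t=1.0000
    cross x-line → (8,1), t=1.9630 (wall)
  → r_4 = 1.9630
beam 5: φ=45°, α=15°
  d=(0.9659,0.2588)  start (6,2)  tX=0.7247 tY=1.9319  stride 1/|dx|=1.0353 1/|dy|=3.8637
    cross x-line → (7,2), t=0.7247
    cross x-line → (8,2), t=1.7600 (wall)
  → r_5 = 1.7600
beam 6: φ=90°, α=60°
  d=(0.5000,0.8660)  start (6,2)  tX=1.4000 tY=0.5774  stride 1/|dx|=2.0000 1/|dy|=1.1547
    cross y-line → (6,3), t=0.5774
    cross x-line → (7,3), t=1.4000
    cross y-line → (7,4), t=1.7321
    cross y-line → (7,5), t=2.8868
    cross x-line → (8,5), t=3.4000 (wall)
  → r_6 = 3.4000
beam 7: φ=135°, α=105°
  d=(-0.2588,0.9659)  start (6,2)  tX=1.1591 tY=0.5176  stride 1/|dx|=3.8637 1/|dy|=1.0353
    cross y-line → (6,3), t=0.5176
    cross x-line → (5,3), t=1.1591
    cross y-line → (5,4), t=1.5529
    cross y-line → (5,5), t=2.5882
    cross y-line → (5,6), t=3.6235
    cross y-line → (5,7), t=4.6587 (wall)
  → r_7 = 4.6587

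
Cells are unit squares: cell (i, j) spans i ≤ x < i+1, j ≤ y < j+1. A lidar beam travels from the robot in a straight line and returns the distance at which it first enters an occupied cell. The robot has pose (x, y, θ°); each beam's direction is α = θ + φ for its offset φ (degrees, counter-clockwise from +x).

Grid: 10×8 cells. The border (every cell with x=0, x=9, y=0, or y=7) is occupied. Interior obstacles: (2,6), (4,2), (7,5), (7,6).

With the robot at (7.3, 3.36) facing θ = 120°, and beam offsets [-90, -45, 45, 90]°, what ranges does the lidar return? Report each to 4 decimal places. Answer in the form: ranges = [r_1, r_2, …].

ranges = [1.9630, 1.6979, 6.5222, 2.6558]

beam 1: φ=-90°, α=30°
  d=(0.8660,0.5000)  start (7,3)  tX=0.8083 tY=1.2800  stride 1/|dx|=1.1547 1/|dy|=2.0000
    cross x-line → (8,3), t=0.8083
    cross y-line → (8,4), t=1.2800
    cross x-line → (9,4), t=1.9630 (wall)
  → r_1 = 1.9630
beam 2: φ=-45°, α=75°
  d=(0.2588,0.9659)  start (7,3)  tX=2.7046 tY=0.6626  stride 1/|dx|=3.8637 1/|dy|=1.0353
    cross y-line → (7,4), t=0.6626
    cross y-line → (7,5), t=1.6979 (wall)
  → r_2 = 1.6979
beam 3: φ=45°, α=165°
  d=(-0.9659,0.2588)  start (7,3)  tX=0.3106 tY=2.4728  stride 1/|dx|=1.0353 1/|dy|=3.8637
    cross x-line → (6,3), t=0.3106
    cross x-line → (5,3), t=1.3459
    cross x-line → (4,3), t=2.3811
    cross y-line → (4,4), t=2.4728
    cross x-line → (3,4), t=3.4164
    cross x-line → (2,4), t=4.4517
    cross x-line → (1,4), t=5.4870
    cross y-line → (1,5), t=6.3365
    cross x-line → (0,5), t=6.5222 (wall)
  → r_3 = 6.5222
beam 4: φ=90°, α=210°
  d=(-0.8660,-0.5000)  start (7,3)  tX=0.3464 tY=0.7200  stride 1/|dx|=1.1547 1/|dy|=2.0000
    cross x-line → (6,3), t=0.3464
    cross y-line → (6,2), t=0.7200
    cross x-line → (5,2), t=1.5011
    cross x-line → (4,2), t=2.6558 (wall)
  → r_4 = 2.6558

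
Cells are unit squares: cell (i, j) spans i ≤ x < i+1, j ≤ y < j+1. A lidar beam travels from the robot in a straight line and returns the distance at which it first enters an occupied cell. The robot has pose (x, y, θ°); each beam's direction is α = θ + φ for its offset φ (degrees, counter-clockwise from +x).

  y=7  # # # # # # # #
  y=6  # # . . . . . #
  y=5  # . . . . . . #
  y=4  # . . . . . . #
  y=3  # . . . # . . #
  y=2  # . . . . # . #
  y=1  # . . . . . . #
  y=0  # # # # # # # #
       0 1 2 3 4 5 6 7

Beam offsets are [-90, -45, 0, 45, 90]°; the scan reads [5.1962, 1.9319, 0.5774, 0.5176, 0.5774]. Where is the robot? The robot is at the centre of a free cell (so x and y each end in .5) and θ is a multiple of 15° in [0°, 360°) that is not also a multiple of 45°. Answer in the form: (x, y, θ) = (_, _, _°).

Enumerate (i+0.5, j+0.5, θ) over the 33 free cells and 16 admissible headings. For each, cast all 5 beams and compare to the given ranges.
  (5.5, 4.5, 15°): beam 1 = 1.5529 ≠ 5.1962 ✗
  (6.5, 2.5, 75°): beam 1 = 0.5176 ≠ 5.1962 ✗
  (5.5, 5.5, 150°): beam 1 = 1.7321 ≠ 5.1962 ✗
  (6.5, 2.5, 60°): beam 1 = 0.5774 ≠ 5.1962 ✗
  …
  (2.5, 6.5, 60°): r_1=5.1962, r_2=1.9319, r_3=0.5774, r_4=0.5176, r_5=0.5774 — all match ✓
Unique over the lattice → pose = (2.5, 6.5, 60°).

(x, y, θ) = (2.5, 6.5, 60°)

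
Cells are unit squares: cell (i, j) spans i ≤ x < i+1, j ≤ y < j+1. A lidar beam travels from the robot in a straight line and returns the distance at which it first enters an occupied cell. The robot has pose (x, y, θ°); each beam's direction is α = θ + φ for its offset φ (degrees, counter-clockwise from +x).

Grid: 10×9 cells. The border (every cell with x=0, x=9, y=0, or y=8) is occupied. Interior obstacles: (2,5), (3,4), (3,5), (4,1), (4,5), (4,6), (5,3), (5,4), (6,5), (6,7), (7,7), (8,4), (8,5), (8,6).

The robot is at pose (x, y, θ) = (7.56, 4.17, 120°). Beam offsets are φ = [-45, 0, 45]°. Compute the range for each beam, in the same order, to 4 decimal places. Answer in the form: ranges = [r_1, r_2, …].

beam 1: φ=-45°, α=75°
  d=(0.2588,0.9659)  start (7,4)  tX=1.7000 tY=0.8593  stride 1/|dx|=3.8637 1/|dy|=1.0353
    cross y-line → (7,5), t=0.8593
    cross x-line → (8,5), t=1.7000 (wall)
  → r_1 = 1.7000
beam 2: φ=0°, α=120°
  d=(-0.5000,0.8660)  start (7,4)  tX=1.1200 tY=0.9584  stride 1/|dx|=2.0000 1/|dy|=1.1547
    cross y-line → (7,5), t=0.9584
    cross x-line → (6,5), t=1.1200 (wall)
  → r_2 = 1.1200
beam 3: φ=45°, α=165°
  d=(-0.9659,0.2588)  start (7,4)  tX=0.5798 tY=3.2069  stride 1/|dx|=1.0353 1/|dy|=3.8637
    cross x-line → (6,4), t=0.5798
    cross x-line → (5,4), t=1.6150 (wall)
  → r_3 = 1.6150

ranges = [1.7000, 1.1200, 1.6150]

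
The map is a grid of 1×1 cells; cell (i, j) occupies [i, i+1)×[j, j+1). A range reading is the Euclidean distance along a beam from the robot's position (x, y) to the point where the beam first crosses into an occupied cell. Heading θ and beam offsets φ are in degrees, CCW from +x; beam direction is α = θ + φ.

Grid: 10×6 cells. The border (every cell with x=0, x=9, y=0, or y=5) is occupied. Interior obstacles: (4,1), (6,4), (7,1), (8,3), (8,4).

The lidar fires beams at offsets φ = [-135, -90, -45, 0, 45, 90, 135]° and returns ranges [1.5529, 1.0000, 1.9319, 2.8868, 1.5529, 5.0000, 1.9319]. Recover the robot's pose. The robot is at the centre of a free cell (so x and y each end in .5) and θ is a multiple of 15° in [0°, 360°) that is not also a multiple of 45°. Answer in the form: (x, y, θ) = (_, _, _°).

Enumerate (i+0.5, j+0.5, θ) over the 27 free cells and 16 admissible headings. For each, cast all 7 beams and compare to the given ranges.
  (2.5, 3.5, 240°): beam 2 = 1.7321 ≠ 1.0000 ✗
  (1.5, 3.5, 255°): beam 1 = 1.0000 ≠ 1.5529 ✗
  (7.5, 4.5, 300°): beam 1 = 0.5176 ≠ 1.5529 ✗
  …
  (6.5, 2.5, 60°): r_1=1.5529, r_2=1.0000, r_3=1.9319, r_4=2.8868, r_5=1.5529, r_6=5.0000, r_7=1.9319 — all match ✓
No second candidate reproduces the full scan.

(x, y, θ) = (6.5, 2.5, 60°)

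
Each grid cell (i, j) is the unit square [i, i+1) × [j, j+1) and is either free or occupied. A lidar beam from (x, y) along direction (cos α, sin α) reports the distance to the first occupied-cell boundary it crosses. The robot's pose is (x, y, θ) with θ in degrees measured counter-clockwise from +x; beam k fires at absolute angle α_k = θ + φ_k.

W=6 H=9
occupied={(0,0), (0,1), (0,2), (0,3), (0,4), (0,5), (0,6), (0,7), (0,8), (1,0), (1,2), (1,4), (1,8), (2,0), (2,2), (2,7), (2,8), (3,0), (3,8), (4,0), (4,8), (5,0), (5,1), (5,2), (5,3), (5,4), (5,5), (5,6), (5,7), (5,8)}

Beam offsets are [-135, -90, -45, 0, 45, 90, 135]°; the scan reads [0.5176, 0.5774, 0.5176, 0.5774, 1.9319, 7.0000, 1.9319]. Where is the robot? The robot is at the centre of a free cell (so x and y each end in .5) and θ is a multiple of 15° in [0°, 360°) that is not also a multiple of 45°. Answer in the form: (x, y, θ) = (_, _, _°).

Candidates: 24 free-cell centres × 16 headings = 384 poses. Raycast each; keep the one whose scan matches to 4 dp.
  (4.5, 5.5, 30°): beam 1 = 4.6587 ≠ 0.5176 ✗
  (3.5, 2.5, 105°): beam 1 = 1.7321 ≠ 0.5176 ✗
  (2.5, 5.5, 210°): beam 1 = 1.5529 ≠ 0.5176 ✗
  …
  (4.5, 1.5, 30°): r_1=0.5176, r_2=0.5774, r_3=0.5176, r_4=0.5774, r_5=1.9319, r_6=7.0000, r_7=1.9319 — all match ✓
Unique over the lattice → pose = (4.5, 1.5, 30°).

(x, y, θ) = (4.5, 1.5, 30°)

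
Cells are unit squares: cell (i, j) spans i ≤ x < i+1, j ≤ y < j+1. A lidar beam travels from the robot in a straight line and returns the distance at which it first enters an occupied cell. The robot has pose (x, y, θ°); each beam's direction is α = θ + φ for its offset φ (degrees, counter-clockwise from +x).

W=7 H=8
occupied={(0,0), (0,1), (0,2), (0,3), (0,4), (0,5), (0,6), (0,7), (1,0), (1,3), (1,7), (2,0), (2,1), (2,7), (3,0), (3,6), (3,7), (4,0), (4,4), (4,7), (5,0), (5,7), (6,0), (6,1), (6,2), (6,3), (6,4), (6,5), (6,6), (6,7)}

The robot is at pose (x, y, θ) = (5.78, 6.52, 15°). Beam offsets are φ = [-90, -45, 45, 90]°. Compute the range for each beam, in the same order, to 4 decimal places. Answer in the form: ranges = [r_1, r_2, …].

ranges = [0.8500, 0.2540, 0.4400, 0.4969]

beam 1: φ=-90°, α=285°
  direction (0.2588, -0.9659); cell (5,6); t to first gridline: x 0.8500, y 0.5383 (then +3.8637 / +1.0353)
    (5,5) via y @ 0.5383
    (6,5) via x @ 0.8500  # hit
  → r_1 = 0.8500
beam 2: φ=-45°, α=330°
  direction (0.8660, -0.5000); cell (5,6); t to first gridline: x 0.2540, y 1.0400 (then +1.1547 / +2.0000)
    (6,6) via x @ 0.2540  # hit
  → r_2 = 0.2540
beam 3: φ=45°, α=60°
  direction (0.5000, 0.8660); cell (5,6); t to first gridline: x 0.4400, y 0.5543 (then +2.0000 / +1.1547)
    (6,6) via x @ 0.4400  # hit
  → r_3 = 0.4400
beam 4: φ=90°, α=105°
  direction (-0.2588, 0.9659); cell (5,6); t to first gridline: x 3.0137, y 0.4969 (then +3.8637 / +1.0353)
    (5,7) via y @ 0.4969  # hit
  → r_4 = 0.4969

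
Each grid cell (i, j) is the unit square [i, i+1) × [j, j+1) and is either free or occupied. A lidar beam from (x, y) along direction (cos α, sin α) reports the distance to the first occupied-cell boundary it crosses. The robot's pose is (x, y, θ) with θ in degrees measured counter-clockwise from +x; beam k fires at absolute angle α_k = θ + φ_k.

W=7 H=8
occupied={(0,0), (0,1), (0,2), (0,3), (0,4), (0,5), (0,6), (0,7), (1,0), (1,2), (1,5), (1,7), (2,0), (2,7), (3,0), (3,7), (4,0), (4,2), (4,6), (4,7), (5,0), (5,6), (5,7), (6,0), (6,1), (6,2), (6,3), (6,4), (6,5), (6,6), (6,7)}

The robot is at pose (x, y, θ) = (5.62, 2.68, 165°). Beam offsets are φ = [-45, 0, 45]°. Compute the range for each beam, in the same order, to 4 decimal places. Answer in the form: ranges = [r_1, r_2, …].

ranges = [4.9883, 0.6419, 0.7159]

beam 1: φ=-45°, α=120°
  direction (-0.5000, 0.8660); cell (5,2); t to first gridline: x 1.2400, y 0.3695 (then +2.0000 / +1.1547)
    (5,3) via y @ 0.3695
    (4,3) via x @ 1.2400
    (4,4) via y @ 1.5242
    (4,5) via y @ 2.6789
    (3,5) via x @ 3.2400
    (3,6) via y @ 3.8336
    (3,7) via y @ 4.9883  # hit
  → r_1 = 4.9883
beam 2: φ=0°, α=165°
  direction (-0.9659, 0.2588); cell (5,2); t to first gridline: x 0.6419, y 1.2364 (then +1.0353 / +3.8637)
    (4,2) via x @ 0.6419  # hit
  → r_2 = 0.6419
beam 3: φ=45°, α=210°
  direction (-0.8660, -0.5000); cell (5,2); t to first gridline: x 0.7159, y 1.3600 (then +1.1547 / +2.0000)
    (4,2) via x @ 0.7159  # hit
  → r_3 = 0.7159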